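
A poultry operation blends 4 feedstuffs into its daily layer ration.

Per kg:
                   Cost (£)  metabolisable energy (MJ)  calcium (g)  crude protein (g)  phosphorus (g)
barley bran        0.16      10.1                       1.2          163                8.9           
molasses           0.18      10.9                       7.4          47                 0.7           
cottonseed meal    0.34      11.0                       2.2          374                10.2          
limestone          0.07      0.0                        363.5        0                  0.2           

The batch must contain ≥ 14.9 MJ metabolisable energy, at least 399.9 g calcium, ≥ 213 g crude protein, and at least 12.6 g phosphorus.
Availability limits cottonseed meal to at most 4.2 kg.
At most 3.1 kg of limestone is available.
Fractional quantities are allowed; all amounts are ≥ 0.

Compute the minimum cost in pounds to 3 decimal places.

Treat it as an LP. Let x1 = kg of barley bran, x2 = kg of molasses, x3 = kg of cottonseed meal, x4 = kg of limestone.
min 0.16x1 + 0.18x2 + 0.34x3 + 0.07x4 subject to:
  10.1x1 + 10.9x2 + 11x3 ≥ 14.9   (metabolisable energy)
  1.2x1 + 7.4x2 + 2.2x3 + 363.5x4 ≥ 399.9   (calcium)
  163x1 + 47x2 + 374x3 ≥ 213   (crude protein)
  8.9x1 + 0.7x2 + 10.2x3 + 0.2x4 ≥ 12.6   (phosphorus)
  x3 ≤ 4.2
  x4 ≤ 3.1
  x1, x2, x3, x4 ≥ 0.
At the optimum only barley bran, limestone are positive (molasses, cottonseed meal = 0). Binding constraints: metabolisable energy and calcium.
Optimal quantities: barley bran = 1.475 kg, limestone = 1.095 kg.
Hence cost = 0.16·1.475 + 0.07·1.095 = £0.31265.

£0.313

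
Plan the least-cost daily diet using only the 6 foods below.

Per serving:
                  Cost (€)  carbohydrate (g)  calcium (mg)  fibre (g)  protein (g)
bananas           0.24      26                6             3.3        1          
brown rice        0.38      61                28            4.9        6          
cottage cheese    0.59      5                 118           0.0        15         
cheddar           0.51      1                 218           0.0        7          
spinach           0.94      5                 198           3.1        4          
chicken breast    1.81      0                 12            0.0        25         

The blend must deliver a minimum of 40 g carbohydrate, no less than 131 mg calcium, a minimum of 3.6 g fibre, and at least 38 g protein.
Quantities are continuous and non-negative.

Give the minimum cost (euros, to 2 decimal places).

€1.60

This is a linear program. Let x1 = servings of bananas, x2 = servings of brown rice, x3 = servings of cottage cheese, x4 = servings of cheddar, x5 = servings of spinach, x6 = servings of chicken breast.
Minimise 0.24x1 + 0.38x2 + 0.59x3 + 0.51x4 + 0.94x5 + 1.81x6 with:
  26x1 + 61x2 + 5x3 + 1x4 + 5x5 ≥ 40   (carbohydrate)
  6x1 + 28x2 + 118x3 + 218x4 + 198x5 + 12x6 ≥ 131   (calcium)
  3.3x1 + 4.9x2 + 3.1x5 ≥ 3.6   (fibre)
  1x1 + 6x2 + 15x3 + 7x4 + 4x5 + 25x6 ≥ 38   (protein)
  x1, x2, x3, x4, x5, x6 ≥ 0.
The optimal basis is {brown rice, cottage cheese}; bananas, cheddar, spinach, chicken breast drop out. The fibre and protein requirements are met with equality.
Optimal quantities: brown rice = 0.7347 servings, cottage cheese = 2.239 servings.
Cost = 0.38·0.7347 + 0.59·2.239 = 1.6002.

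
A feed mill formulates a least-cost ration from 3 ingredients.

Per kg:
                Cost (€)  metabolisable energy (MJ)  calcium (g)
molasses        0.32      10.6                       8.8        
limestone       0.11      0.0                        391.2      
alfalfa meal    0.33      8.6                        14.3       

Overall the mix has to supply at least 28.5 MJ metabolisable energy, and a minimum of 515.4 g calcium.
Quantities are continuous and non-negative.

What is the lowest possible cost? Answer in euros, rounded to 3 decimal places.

This is a linear program. Let x1 = kg of molasses, x2 = kg of limestone, x3 = kg of alfalfa meal.
Minimize 0.32x1 + 0.11x2 + 0.33x3 s.t.:
  10.6x1 + 8.6x3 ≥ 28.5   (metabolisable energy)
  8.8x1 + 391.2x2 + 14.3x3 ≥ 515.4   (calcium)
  x1, x2, x3 ≥ 0.
The optimal basis is {molasses, limestone}; alfalfa meal drops out. There the metabolisable energy and calcium constraints are tight.
Optimal quantities: molasses = 2.689 kg, limestone = 1.257 kg.
Objective = 0.32·2.689 + 0.11·1.257 = 0.99875.

€0.999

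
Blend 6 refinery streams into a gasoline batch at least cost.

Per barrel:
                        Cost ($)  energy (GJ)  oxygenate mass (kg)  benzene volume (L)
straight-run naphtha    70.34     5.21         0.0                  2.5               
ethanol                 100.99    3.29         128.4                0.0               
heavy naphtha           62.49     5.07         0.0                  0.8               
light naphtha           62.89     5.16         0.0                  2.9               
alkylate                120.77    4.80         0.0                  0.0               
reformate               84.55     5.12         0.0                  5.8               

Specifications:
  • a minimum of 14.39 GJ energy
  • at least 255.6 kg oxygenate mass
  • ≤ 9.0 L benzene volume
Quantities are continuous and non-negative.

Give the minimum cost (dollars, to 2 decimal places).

Set it up as a linear program. Let x1 = barrels of straight-run naphtha, x2 = barrels of ethanol, x3 = barrels of heavy naphtha, x4 = barrels of light naphtha, x5 = barrels of alkylate, x6 = barrels of reformate.
Minimize 70.34x1 + 100.99x2 + 62.49x3 + 62.89x4 + 120.77x5 + 84.55x6 subject to:
  5.21x1 + 3.29x2 + 5.07x3 + 5.16x4 + 4.8x5 + 5.12x6 ≥ 14.39   (energy)
  128.4x2 ≥ 255.6   (oxygenate mass)
  2.5x1 + 0.8x3 + 2.9x4 + 5.8x6 ≤ 9   (benzene volume)
  x1, x2, x3, x4, x5, x6 ≥ 0.
The optimal basis is {ethanol, light naphtha}; straight-run naphtha, heavy naphtha, alkylate, reformate drop out. Binding constraints: energy and oxygenate mass.
So ethanol = 1.9907 barrels, light naphtha = 1.5195 barrels.
Total cost: 100.99·1.9907 + 62.89·1.5195 = 296.6021.

$296.60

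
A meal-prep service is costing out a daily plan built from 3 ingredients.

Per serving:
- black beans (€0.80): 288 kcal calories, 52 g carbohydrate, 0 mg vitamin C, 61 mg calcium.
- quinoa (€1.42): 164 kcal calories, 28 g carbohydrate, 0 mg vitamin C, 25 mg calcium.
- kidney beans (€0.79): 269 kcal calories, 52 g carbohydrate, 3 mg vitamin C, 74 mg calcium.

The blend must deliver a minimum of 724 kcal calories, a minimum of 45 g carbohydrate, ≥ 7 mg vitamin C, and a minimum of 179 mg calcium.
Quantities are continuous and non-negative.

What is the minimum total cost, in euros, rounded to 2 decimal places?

Treat it as an LP. Let x1 = servings of black beans, x2 = servings of quinoa, x3 = servings of kidney beans.
Minimise 0.8x1 + 1.42x2 + 0.79x3 subject to:
  288x1 + 164x2 + 269x3 ≥ 724   (calories)
  52x1 + 28x2 + 52x3 ≥ 45   (carbohydrate)
  3x3 ≥ 7   (vitamin C)
  61x1 + 25x2 + 74x3 ≥ 179   (calcium)
  x1, x2, x3 ≥ 0.
The cheapest feasible vertex uses only black beans, kidney beans; quinoa is not used. Binding constraints: calories and vitamin C.
That vertex is x1 = 0.3345, x3 = 2.333.
Total cost: 0.8·0.3345 + 0.79·2.333 = 2.1107.

€2.11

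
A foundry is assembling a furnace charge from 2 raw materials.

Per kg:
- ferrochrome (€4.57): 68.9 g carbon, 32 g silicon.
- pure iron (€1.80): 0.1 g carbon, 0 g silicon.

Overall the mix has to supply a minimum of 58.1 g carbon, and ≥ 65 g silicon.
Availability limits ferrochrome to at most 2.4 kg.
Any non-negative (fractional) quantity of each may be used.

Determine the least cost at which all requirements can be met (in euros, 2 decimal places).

Let x1 = kg of ferrochrome, x2 = kg of pure iron.
Minimise 4.57x1 + 1.8x2 subject to:
  68.9x1 + 0.1x2 ≥ 58.1   (carbon)
  32x1 ≥ 65   (silicon)
  x1 ≤ 2.4
  x1, x2 ≥ 0.
The minimum-cost mix takes nothing from pure iron — only ferrochrome. There the silicon constraint is tight.
So ferrochrome = 2.031 kg.
Hence cost = 4.57·2.031 = €9.2817.

€9.28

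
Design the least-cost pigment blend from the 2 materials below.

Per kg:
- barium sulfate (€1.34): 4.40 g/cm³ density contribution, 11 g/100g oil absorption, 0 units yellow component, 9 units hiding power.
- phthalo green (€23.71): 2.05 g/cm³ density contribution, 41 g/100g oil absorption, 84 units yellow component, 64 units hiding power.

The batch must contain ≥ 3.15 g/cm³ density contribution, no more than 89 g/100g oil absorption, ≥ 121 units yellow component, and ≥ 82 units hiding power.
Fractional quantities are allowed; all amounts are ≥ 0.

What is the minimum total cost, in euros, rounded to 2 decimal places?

Treat it as an LP. Let x1 = kg of barium sulfate, x2 = kg of phthalo green.
Minimise 1.34x1 + 23.71x2 subject to:
  4.4x1 + 2.05x2 ≥ 3.15   (density contribution)
  11x1 + 41x2 ≤ 89   (oil absorption)
  84x2 ≥ 121   (yellow component)
  9x1 + 64x2 ≥ 82   (hiding power)
  x1, x2 ≥ 0.
Both inputs are positive at the optimum. Binding constraints: density contribution and yellow component.
So barium sulfate = 0.044778 kg, phthalo green = 1.4405 kg.
Cost = 1.34·0.044778 + 23.71·1.4405 = 34.2143.

€34.21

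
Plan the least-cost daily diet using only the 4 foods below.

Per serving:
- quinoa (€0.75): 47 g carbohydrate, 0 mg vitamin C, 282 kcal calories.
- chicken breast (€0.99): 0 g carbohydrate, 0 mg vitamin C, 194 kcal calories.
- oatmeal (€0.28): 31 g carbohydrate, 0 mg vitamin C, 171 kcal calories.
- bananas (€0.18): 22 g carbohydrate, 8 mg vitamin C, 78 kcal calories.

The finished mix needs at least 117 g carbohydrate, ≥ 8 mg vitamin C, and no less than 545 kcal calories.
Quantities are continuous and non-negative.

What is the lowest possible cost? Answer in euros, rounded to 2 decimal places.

Let x1 = servings of quinoa, x2 = servings of chicken breast, x3 = servings of oatmeal, x4 = servings of bananas.
Minimise 0.75x1 + 0.99x2 + 0.28x3 + 0.18x4 subject to:
  47x1 + 31x3 + 22x4 ≥ 117   (carbohydrate)
  8x4 ≥ 8   (vitamin C)
  282x1 + 194x2 + 171x3 + 78x4 ≥ 545   (calories)
  x1, x2, x3, x4 ≥ 0.
The optimal basis is {oatmeal, bananas}; quinoa, chicken breast drop out. There the carbohydrate and calories constraints are tight.
So oatmeal = 2.131 servings, bananas = 2.315 servings.
Hence cost = 0.28·2.131 + 0.18·2.315 = €1.0134.

€1.01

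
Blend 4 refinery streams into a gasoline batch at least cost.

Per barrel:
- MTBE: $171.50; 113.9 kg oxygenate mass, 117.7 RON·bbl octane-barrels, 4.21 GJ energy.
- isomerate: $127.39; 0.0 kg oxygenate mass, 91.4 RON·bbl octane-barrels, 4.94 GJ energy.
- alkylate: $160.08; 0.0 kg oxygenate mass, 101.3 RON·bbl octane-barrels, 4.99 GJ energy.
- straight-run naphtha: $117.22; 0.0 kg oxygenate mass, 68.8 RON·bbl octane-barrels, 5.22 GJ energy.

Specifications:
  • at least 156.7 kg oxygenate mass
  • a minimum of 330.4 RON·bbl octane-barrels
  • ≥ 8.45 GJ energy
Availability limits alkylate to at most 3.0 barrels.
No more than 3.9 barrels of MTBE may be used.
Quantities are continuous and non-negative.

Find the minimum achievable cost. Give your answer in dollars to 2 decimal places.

$470.75

Let x1 = barrels of MTBE, x2 = barrels of isomerate, x3 = barrels of alkylate, x4 = barrels of straight-run naphtha.
Minimize 171.5x1 + 127.39x2 + 160.08x3 + 117.22x4 with:
  113.9x1 ≥ 156.7   (oxygenate mass)
  117.7x1 + 91.4x2 + 101.3x3 + 68.8x4 ≥ 330.4   (octane-barrels)
  4.21x1 + 4.94x2 + 4.99x3 + 5.22x4 ≥ 8.45   (energy)
  x3 ≤ 3
  x1 ≤ 3.9
  x1, x2, x3, x4 ≥ 0.
At the optimum only MTBE, isomerate are positive (alkylate, straight-run naphtha = 0). Binding constraints: oxygenate mass and octane-barrels.
So MTBE = 1.3758 barrels, isomerate = 1.8432 barrels.
Hence cost = 171.5·1.3758 + 127.39·1.8432 = $470.7549.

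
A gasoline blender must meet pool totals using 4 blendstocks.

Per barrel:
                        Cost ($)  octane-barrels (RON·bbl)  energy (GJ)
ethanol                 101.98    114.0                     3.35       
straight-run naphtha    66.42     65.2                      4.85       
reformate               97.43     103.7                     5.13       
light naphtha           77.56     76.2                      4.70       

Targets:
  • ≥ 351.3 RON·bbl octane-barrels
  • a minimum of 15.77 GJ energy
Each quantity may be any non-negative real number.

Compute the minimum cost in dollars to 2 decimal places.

$326.46

Let x1 = barrels of ethanol, x2 = barrels of straight-run naphtha, x3 = barrels of reformate, x4 = barrels of light naphtha.
Minimise 101.98x1 + 66.42x2 + 97.43x3 + 77.56x4 subject to:
  114x1 + 65.2x2 + 103.7x3 + 76.2x4 ≥ 351.3   (octane-barrels)
  3.35x1 + 4.85x2 + 5.13x3 + 4.7x4 ≥ 15.77   (energy)
  x1, x2, x3, x4 ≥ 0.
The cheapest feasible vertex uses only ethanol, reformate; straight-run naphtha, light naphtha are not used. There the octane-barrels and energy constraints are tight.
So ethanol = 0.702622 barrels, reformate = 2.61525 barrels.
Total cost: 101.98·0.702622 + 97.43·2.61525 = 326.4572.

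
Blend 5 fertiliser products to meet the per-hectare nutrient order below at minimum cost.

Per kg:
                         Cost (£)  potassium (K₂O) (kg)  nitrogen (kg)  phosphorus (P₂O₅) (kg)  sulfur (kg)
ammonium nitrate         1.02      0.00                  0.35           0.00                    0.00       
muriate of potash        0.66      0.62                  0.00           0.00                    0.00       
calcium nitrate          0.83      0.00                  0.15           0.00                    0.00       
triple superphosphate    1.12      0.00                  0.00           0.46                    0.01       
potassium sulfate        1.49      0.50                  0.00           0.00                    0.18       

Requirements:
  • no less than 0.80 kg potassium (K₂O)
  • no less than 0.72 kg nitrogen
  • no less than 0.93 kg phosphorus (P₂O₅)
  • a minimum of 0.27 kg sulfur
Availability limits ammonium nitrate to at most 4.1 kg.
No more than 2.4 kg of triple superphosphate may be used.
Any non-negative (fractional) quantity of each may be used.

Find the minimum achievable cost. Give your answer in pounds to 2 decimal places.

This is a linear program. Let x1 = kg of ammonium nitrate, x2 = kg of muriate of potash, x3 = kg of calcium nitrate, x4 = kg of triple superphosphate, x5 = kg of potassium sulfate.
Minimize 1.02x1 + 0.66x2 + 0.83x3 + 1.12x4 + 1.49x5 with:
  0.62x2 + 0.5x5 ≥ 0.8   (potassium (K₂O))
  0.35x1 + 0.15x3 ≥ 0.72   (nitrogen)
  0.46x4 ≥ 0.93   (phosphorus (P₂O₅))
  0.01x4 + 0.18x5 ≥ 0.27   (sulfur)
  x1 ≤ 4.1
  x4 ≤ 2.4
  x1, x2, x3, x4, x5 ≥ 0.
At the optimum only ammonium nitrate, muriate of potash, triple superphosphate, potassium sulfate are positive (calcium nitrate = 0). There the potassium (K₂O), nitrogen, phosphorus (P₂O₅), sulfur constraints are tight.
Solving gives x1 = 2.057, x2 = 0.1712, x4 = 2.022, x5 = 1.388.
Objective = 1.02·2.057 + 0.66·0.1712 + 1.12·2.022 + 1.49·1.388 = 6.5439.

£6.54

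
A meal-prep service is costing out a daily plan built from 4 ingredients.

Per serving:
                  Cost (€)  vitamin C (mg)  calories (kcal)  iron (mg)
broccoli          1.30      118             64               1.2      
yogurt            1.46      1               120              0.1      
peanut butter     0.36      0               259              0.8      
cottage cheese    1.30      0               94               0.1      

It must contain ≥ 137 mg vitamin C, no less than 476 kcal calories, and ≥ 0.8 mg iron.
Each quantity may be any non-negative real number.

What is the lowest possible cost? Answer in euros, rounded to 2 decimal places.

Treat it as an LP. Let x1 = servings of broccoli, x2 = servings of yogurt, x3 = servings of peanut butter, x4 = servings of cottage cheese.
Minimize 1.3x1 + 1.46x2 + 0.36x3 + 1.3x4 subject to:
  118x1 + 1x2 ≥ 137   (vitamin C)
  64x1 + 120x2 + 259x3 + 94x4 ≥ 476   (calories)
  1.2x1 + 0.1x2 + 0.8x3 + 0.1x4 ≥ 0.8   (iron)
  x1, x2, x3, x4 ≥ 0.
The minimum-cost mix takes nothing from yogurt, cottage cheese — only broccoli, peanut butter. Binding constraints: vitamin C and calories.
Optimal quantities: broccoli = 1.161 servings, peanut butter = 1.551 servings.
Hence cost = 1.3·1.161 + 0.36·1.551 = €2.0677.

€2.07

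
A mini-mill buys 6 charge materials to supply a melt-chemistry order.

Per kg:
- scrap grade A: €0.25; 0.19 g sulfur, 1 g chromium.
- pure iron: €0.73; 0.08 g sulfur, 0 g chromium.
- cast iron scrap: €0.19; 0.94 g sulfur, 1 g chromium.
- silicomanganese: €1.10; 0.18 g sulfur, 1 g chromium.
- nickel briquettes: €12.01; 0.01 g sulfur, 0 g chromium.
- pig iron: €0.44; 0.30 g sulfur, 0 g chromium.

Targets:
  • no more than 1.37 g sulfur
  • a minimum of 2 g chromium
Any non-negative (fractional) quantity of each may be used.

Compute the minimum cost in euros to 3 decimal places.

€0.421

This is a linear program. Let x1 = kg of scrap grade A, x2 = kg of pure iron, x3 = kg of cast iron scrap, x4 = kg of silicomanganese, x5 = kg of nickel briquettes, x6 = kg of pig iron.
Minimize 0.25x1 + 0.73x2 + 0.19x3 + 1.1x4 + 12.01x5 + 0.44x6 with:
  0.19x1 + 0.08x2 + 0.94x3 + 0.18x4 + 0.01x5 + 0.3x6 ≤ 1.37   (sulfur)
  1x1 + 1x3 + 1x4 ≥ 2   (chromium)
  x1, x2, x3, x4, x5, x6 ≥ 0.
At the optimum only scrap grade A, cast iron scrap are positive (pure iron, silicomanganese, nickel briquettes, pig iron = 0). There the sulfur and chromium constraints are tight.
Solving gives x1 = 0.68, x3 = 1.32.
Hence cost = 0.25·0.68 + 0.19·1.32 = €0.42080.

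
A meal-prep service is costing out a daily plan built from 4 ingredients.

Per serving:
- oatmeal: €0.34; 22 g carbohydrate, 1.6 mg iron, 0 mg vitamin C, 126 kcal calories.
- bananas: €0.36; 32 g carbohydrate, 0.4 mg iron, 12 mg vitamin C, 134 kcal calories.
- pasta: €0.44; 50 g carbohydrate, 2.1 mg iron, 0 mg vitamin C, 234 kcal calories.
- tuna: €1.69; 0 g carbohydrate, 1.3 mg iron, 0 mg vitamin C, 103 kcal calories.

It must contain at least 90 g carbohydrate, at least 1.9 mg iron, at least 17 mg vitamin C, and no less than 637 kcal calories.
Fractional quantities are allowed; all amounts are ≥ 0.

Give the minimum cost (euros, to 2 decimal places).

€1.35

Set it up as a linear program. Let x1 = servings of oatmeal, x2 = servings of bananas, x3 = servings of pasta, x4 = servings of tuna.
min 0.34x1 + 0.36x2 + 0.44x3 + 1.69x4 subject to:
  22x1 + 32x2 + 50x3 ≥ 90   (carbohydrate)
  1.6x1 + 0.4x2 + 2.1x3 + 1.3x4 ≥ 1.9   (iron)
  12x2 ≥ 17   (vitamin C)
  126x1 + 134x2 + 234x3 + 103x4 ≥ 637   (calories)
  x1, x2, x3, x4 ≥ 0.
The cheapest feasible vertex uses only bananas, pasta; oatmeal, tuna are not used. There the vitamin C and calories constraints are tight.
Optimal quantities: bananas = 1.417 servings, pasta = 1.911 servings.
Hence cost = 0.36·1.417 + 0.44·1.911 = €1.3510.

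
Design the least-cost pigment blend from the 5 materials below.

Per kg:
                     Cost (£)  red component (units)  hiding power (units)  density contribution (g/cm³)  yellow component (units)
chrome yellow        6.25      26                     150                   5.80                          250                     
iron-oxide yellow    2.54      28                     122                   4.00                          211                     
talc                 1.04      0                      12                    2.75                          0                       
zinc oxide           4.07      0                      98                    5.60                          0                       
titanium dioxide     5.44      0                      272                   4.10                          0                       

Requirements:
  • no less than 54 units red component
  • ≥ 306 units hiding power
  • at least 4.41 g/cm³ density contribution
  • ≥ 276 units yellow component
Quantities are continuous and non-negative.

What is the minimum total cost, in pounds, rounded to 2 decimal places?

£6.31

Let x1 = kg of chrome yellow, x2 = kg of iron-oxide yellow, x3 = kg of talc, x4 = kg of zinc oxide, x5 = kg of titanium dioxide.
Minimise 6.25x1 + 2.54x2 + 1.04x3 + 4.07x4 + 5.44x5 subject to:
  26x1 + 28x2 ≥ 54   (red component)
  150x1 + 122x2 + 12x3 + 98x4 + 272x5 ≥ 306   (hiding power)
  5.8x1 + 4x2 + 2.75x3 + 5.6x4 + 4.1x5 ≥ 4.41   (density contribution)
  250x1 + 211x2 ≥ 276   (yellow component)
  x1, x2, x3, x4, x5 ≥ 0.
The cheapest feasible vertex uses only iron-oxide yellow, titanium dioxide; chrome yellow, talc, zinc oxide are not used. Binding constraints: red component and hiding power.
Solving gives x2 = 1.929, x5 = 0.26.
Hence cost = 2.54·1.929 + 5.44·0.26 = £6.3141.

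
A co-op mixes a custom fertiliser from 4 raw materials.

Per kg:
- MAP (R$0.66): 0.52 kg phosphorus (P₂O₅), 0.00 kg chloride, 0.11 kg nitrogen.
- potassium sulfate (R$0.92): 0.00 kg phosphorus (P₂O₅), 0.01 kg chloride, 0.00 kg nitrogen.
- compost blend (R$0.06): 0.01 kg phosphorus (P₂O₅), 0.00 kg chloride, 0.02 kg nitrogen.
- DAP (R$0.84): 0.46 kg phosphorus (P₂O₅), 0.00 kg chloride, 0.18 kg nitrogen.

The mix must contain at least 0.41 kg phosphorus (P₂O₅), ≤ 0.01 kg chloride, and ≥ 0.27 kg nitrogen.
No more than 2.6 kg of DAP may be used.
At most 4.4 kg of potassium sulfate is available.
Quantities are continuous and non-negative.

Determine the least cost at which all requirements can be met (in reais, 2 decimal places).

R$1.01

Treat it as an LP. Let x1 = kg of MAP, x2 = kg of potassium sulfate, x3 = kg of compost blend, x4 = kg of DAP.
Minimise 0.66x1 + 0.92x2 + 0.06x3 + 0.84x4 with:
  0.52x1 + 0.01x3 + 0.46x4 ≥ 0.41   (phosphorus (P₂O₅))
  0.01x2 ≤ 0.01   (chloride)
  0.11x1 + 0.02x3 + 0.18x4 ≥ 0.27   (nitrogen)
  x4 ≤ 2.6
  x2 ≤ 4.4
  x1, x2, x3, x4 ≥ 0.
At the optimum only MAP, compost blend are positive (potassium sulfate, DAP = 0). The phosphorus (P₂O₅) and nitrogen requirements are met with equality.
That vertex is x1 = 0.5914, x3 = 10.25.
Hence cost = 0.66·0.5914 + 0.06·10.25 = R$1.0053.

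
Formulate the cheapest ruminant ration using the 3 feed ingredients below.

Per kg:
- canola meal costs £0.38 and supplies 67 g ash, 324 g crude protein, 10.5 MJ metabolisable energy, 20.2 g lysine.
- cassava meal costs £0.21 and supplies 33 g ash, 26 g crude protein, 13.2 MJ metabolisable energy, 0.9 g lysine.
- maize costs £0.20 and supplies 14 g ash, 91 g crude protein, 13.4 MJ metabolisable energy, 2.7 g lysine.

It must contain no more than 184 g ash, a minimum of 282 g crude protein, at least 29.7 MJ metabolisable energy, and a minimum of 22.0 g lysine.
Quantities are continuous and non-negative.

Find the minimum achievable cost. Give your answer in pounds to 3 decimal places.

£0.641

Set it up as a linear program. Let x1 = kg of canola meal, x2 = kg of cassava meal, x3 = kg of maize.
min 0.38x1 + 0.21x2 + 0.2x3 with:
  67x1 + 33x2 + 14x3 ≤ 184   (ash)
  324x1 + 26x2 + 91x3 ≥ 282   (crude protein)
  10.5x1 + 13.2x2 + 13.4x3 ≥ 29.7   (metabolisable energy)
  20.2x1 + 0.9x2 + 2.7x3 ≥ 22   (lysine)
  x1, x2, x3 ≥ 0.
At the optimum only canola meal, maize are positive (cassava meal = 0). The metabolisable energy and lysine requirements are met with equality.
Optimal quantities: canola meal = 0.8856 kg, maize = 1.522 kg.
Objective = 0.38·0.8856 + 0.2·1.522 = 0.64093.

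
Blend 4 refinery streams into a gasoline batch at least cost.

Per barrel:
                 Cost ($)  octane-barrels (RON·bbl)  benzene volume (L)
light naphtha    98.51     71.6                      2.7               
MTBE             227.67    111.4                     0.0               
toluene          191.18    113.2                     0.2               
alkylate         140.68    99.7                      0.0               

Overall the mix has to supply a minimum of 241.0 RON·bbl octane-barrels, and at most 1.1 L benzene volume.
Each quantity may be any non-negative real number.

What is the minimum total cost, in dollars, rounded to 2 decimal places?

Let x1 = barrels of light naphtha, x2 = barrels of MTBE, x3 = barrels of toluene, x4 = barrels of alkylate.
Minimize 98.51x1 + 227.67x2 + 191.18x3 + 140.68x4 subject to:
  71.6x1 + 111.4x2 + 113.2x3 + 99.7x4 ≥ 241   (octane-barrels)
  2.7x1 + 0.2x3 ≤ 1.1   (benzene volume)
  x1, x2, x3, x4 ≥ 0.
The optimal basis is {light naphtha, alkylate}; MTBE, toluene drop out. Binding constraints: octane-barrels and benzene volume.
Solving gives x1 = 0.407407, x4 = 2.12467.
Objective = 98.51·0.407407 + 140.68·2.12467 = 339.0322.

$339.03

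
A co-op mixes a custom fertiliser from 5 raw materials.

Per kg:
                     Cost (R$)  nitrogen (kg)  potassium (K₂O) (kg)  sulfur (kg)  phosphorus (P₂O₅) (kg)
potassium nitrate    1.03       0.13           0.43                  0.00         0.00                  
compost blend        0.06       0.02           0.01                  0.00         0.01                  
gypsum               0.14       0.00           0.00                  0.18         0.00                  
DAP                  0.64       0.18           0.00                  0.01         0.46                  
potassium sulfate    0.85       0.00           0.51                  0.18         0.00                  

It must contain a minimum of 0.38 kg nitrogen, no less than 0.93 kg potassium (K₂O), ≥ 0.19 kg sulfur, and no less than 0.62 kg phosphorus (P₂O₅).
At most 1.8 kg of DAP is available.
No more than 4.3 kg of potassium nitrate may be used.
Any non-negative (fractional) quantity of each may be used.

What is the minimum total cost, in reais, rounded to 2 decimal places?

R$2.66

This is a linear program. Let x1 = kg of potassium nitrate, x2 = kg of compost blend, x3 = kg of gypsum, x4 = kg of DAP, x5 = kg of potassium sulfate.
min 1.03x1 + 0.06x2 + 0.14x3 + 0.64x4 + 0.85x5 subject to:
  0.13x1 + 0.02x2 + 0.18x4 ≥ 0.38   (nitrogen)
  0.43x1 + 0.01x2 + 0.51x5 ≥ 0.93   (potassium (K₂O))
  0.18x3 + 0.01x4 + 0.18x5 ≥ 0.19   (sulfur)
  0.01x2 + 0.46x4 ≥ 0.62   (phosphorus (P₂O₅))
  x4 ≤ 1.8
  x1 ≤ 4.3
  x1, x2, x3, x4, x5 ≥ 0.
At the optimum only compost blend, DAP, potassium sulfate are positive (potassium nitrate, gypsum = 0). There the nitrogen, potassium (K₂O), phosphorus (P₂O₅) constraints are tight.
So compost blend = 8.541 kg, DAP = 1.162 kg, potassium sulfate = 1.656 kg.
Objective = 0.06·8.541 + 0.64·1.162 + 0.85·1.656 = 2.6637.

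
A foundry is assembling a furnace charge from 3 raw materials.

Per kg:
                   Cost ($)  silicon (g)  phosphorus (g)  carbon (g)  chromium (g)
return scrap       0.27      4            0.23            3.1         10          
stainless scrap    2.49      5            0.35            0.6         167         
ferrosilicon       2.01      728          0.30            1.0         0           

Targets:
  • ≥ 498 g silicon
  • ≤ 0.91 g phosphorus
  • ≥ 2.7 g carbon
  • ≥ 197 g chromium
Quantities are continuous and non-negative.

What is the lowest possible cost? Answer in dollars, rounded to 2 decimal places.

$4.34

This is a linear program. Let x1 = kg of return scrap, x2 = kg of stainless scrap, x3 = kg of ferrosilicon.
Minimise 0.27x1 + 2.49x2 + 2.01x3 s.t.:
  4x1 + 5x2 + 728x3 ≥ 498   (silicon)
  0.23x1 + 0.35x2 + 0.3x3 ≤ 0.91   (phosphorus)
  3.1x1 + 0.6x2 + 1x3 ≥ 2.7   (carbon)
  10x1 + 167x2 ≥ 197   (chromium)
  x1, x2, x3 ≥ 0.
The optimal mix uses every input. There the silicon, carbon, chromium constraints are tight.
Solving gives x1 = 0.4303, x2 = 1.154, x3 = 0.6738.
Cost = 0.27·0.4303 + 2.49·1.154 + 2.01·0.6738 = 4.3440.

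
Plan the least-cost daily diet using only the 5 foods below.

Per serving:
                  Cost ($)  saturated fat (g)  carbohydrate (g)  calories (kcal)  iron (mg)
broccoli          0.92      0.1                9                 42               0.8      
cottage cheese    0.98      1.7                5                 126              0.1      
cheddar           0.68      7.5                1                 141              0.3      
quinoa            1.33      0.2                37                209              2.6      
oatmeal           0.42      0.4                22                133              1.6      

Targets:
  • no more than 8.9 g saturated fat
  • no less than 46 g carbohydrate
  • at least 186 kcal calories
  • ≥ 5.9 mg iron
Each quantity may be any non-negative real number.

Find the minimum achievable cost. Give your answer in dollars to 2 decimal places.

$1.55

Set it up as a linear program. Let x1 = servings of broccoli, x2 = servings of cottage cheese, x3 = servings of cheddar, x4 = servings of quinoa, x5 = servings of oatmeal.
min 0.92x1 + 0.98x2 + 0.68x3 + 1.33x4 + 0.42x5 with:
  0.1x1 + 1.7x2 + 7.5x3 + 0.2x4 + 0.4x5 ≤ 8.9   (saturated fat)
  9x1 + 5x2 + 1x3 + 37x4 + 22x5 ≥ 46   (carbohydrate)
  42x1 + 126x2 + 141x3 + 209x4 + 133x5 ≥ 186   (calories)
  0.8x1 + 0.1x2 + 0.3x3 + 2.6x4 + 1.6x5 ≥ 5.9   (iron)
  x1, x2, x3, x4, x5 ≥ 0.
At the optimum only oatmeal is positive (broccoli, cottage cheese, cheddar, quinoa = 0). Binding constraint: iron.
That vertex is x5 = 3.688.
Hence cost = 0.42·3.688 = $1.5490.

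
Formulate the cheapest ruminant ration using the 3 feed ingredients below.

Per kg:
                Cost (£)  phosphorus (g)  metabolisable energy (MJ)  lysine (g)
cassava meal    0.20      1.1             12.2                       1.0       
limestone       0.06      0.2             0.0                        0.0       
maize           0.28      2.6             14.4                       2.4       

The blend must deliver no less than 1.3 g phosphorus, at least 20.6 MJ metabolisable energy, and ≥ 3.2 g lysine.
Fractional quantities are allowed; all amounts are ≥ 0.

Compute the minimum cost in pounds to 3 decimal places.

£0.392

Treat it as an LP. Let x1 = kg of cassava meal, x2 = kg of limestone, x3 = kg of maize.
min 0.2x1 + 0.06x2 + 0.28x3 subject to:
  1.1x1 + 0.2x2 + 2.6x3 ≥ 1.3   (phosphorus)
  12.2x1 + 14.4x3 ≥ 20.6   (metabolisable energy)
  1x1 + 2.4x3 ≥ 3.2   (lysine)
  x1, x2, x3 ≥ 0.
At the optimum only cassava meal, maize are positive (limestone = 0). There the metabolisable energy and lysine constraints are tight.
That vertex is x1 = 0.2258, x3 = 1.239.
Total cost: 0.2·0.2258 + 0.28·1.239 = 0.39208.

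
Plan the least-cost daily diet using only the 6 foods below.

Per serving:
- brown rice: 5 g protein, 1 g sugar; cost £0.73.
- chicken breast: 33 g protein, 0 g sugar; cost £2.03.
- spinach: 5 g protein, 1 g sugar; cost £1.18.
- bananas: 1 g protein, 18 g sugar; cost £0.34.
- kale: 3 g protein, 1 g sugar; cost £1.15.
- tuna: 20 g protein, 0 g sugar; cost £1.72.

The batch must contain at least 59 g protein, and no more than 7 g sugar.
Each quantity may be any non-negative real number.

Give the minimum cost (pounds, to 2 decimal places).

This is a linear program. Let x1 = servings of brown rice, x2 = servings of chicken breast, x3 = servings of spinach, x4 = servings of bananas, x5 = servings of kale, x6 = servings of tuna.
Minimize 0.73x1 + 2.03x2 + 1.18x3 + 0.34x4 + 1.15x5 + 1.72x6 s.t.:
  5x1 + 33x2 + 5x3 + 1x4 + 3x5 + 20x6 ≥ 59   (protein)
  1x1 + 1x3 + 18x4 + 1x5 ≤ 7   (sugar)
  x1, x2, x3, x4, x5, x6 ≥ 0.
At the optimum only chicken breast is positive (brown rice, spinach, bananas, kale, tuna = 0). Binding constraint: protein.
That vertex is x2 = 1.788.
Total cost: 2.03·1.788 = 3.6296.

£3.63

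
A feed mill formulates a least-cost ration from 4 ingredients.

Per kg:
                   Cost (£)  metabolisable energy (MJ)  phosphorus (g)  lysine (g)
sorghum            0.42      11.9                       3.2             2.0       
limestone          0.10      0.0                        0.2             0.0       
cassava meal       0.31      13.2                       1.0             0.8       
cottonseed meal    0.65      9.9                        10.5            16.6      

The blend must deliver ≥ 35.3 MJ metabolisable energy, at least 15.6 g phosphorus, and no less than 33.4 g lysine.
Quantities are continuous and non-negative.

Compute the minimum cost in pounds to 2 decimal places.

£1.64

Let x1 = kg of sorghum, x2 = kg of limestone, x3 = kg of cassava meal, x4 = kg of cottonseed meal.
Minimise 0.42x1 + 0.1x2 + 0.31x3 + 0.65x4 s.t.:
  11.9x1 + 13.2x3 + 9.9x4 ≥ 35.3   (metabolisable energy)
  3.2x1 + 0.2x2 + 1x3 + 10.5x4 ≥ 15.6   (phosphorus)
  2x1 + 0.8x3 + 16.6x4 ≥ 33.4   (lysine)
  x1, x2, x3, x4 ≥ 0.
The cheapest feasible vertex uses only cassava meal, cottonseed meal; sorghum, limestone are not used. Binding constraints: metabolisable energy and lysine.
Solving gives x3 = 1.209, x4 = 1.954.
Cost = 0.31·1.209 + 0.65·1.954 = 1.6449.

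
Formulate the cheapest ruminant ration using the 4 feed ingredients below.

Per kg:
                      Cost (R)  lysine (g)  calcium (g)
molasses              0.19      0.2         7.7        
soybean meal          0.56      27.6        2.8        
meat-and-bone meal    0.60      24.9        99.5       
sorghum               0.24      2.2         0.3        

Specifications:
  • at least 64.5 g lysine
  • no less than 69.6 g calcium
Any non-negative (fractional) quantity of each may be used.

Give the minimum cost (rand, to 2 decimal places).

Treat it as an LP. Let x1 = kg of molasses, x2 = kg of soybean meal, x3 = kg of meat-and-bone meal, x4 = kg of sorghum.
Minimize 0.19x1 + 0.56x2 + 0.6x3 + 0.24x4 subject to:
  0.2x1 + 27.6x2 + 24.9x3 + 2.2x4 ≥ 64.5   (lysine)
  7.7x1 + 2.8x2 + 99.5x3 + 0.3x4 ≥ 69.6   (calcium)
  x1, x2, x3, x4 ≥ 0.
The optimal basis is {soybean meal, meat-and-bone meal}; molasses, sorghum drop out. The lysine and calcium requirements are met with equality.
Solving gives x2 = 1.75, x3 = 0.6502.
Cost = 0.56·1.75 + 0.6·0.6502 = 1.3701.

R1.37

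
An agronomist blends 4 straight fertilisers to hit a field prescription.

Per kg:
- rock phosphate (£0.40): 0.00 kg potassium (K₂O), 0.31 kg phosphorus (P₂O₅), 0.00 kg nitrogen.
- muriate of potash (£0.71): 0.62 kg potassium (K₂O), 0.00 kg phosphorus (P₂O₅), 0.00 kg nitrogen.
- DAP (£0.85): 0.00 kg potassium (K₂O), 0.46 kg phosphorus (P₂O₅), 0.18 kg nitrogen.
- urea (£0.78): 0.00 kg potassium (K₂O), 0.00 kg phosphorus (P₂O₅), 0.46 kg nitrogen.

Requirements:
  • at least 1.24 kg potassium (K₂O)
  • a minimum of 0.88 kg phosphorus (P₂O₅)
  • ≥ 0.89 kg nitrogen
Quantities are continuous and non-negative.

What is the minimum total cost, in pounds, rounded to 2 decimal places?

Treat it as an LP. Let x1 = kg of rock phosphate, x2 = kg of muriate of potash, x3 = kg of DAP, x4 = kg of urea.
Minimise 0.4x1 + 0.71x2 + 0.85x3 + 0.78x4 subject to:
  0.62x2 ≥ 1.24   (potassium (K₂O))
  0.31x1 + 0.46x3 ≥ 0.88   (phosphorus (P₂O₅))
  0.18x3 + 0.46x4 ≥ 0.89   (nitrogen)
  x1, x2, x3, x4 ≥ 0.
The cheapest feasible vertex uses only muriate of potash, DAP, urea; rock phosphate is not used. There the potassium (K₂O), phosphorus (P₂O₅), nitrogen constraints are tight.
That vertex is x2 = 2, x3 = 1.913, x4 = 1.186.
Objective = 0.71·2 + 0.85·1.913 + 0.78·1.186 = 3.9711.

£3.97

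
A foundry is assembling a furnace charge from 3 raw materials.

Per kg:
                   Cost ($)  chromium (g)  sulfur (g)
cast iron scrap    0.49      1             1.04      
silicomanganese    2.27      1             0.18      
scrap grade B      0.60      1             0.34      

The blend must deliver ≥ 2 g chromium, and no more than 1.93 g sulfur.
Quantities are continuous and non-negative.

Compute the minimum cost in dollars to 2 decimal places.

This is a linear program. Let x1 = kg of cast iron scrap, x2 = kg of silicomanganese, x3 = kg of scrap grade B.
Minimize 0.49x1 + 2.27x2 + 0.6x3 s.t.:
  1x1 + 1x2 + 1x3 ≥ 2   (chromium)
  1.04x1 + 0.18x2 + 0.34x3 ≤ 1.93   (sulfur)
  x1, x2, x3 ≥ 0.
The optimal basis is {cast iron scrap, scrap grade B}; silicomanganese drops out. There the chromium and sulfur constraints are tight.
Solving gives x1 = 1.786, x3 = 0.2143.
Cost = 0.49·1.786 + 0.6·0.2143 = 1.0037.

$1.00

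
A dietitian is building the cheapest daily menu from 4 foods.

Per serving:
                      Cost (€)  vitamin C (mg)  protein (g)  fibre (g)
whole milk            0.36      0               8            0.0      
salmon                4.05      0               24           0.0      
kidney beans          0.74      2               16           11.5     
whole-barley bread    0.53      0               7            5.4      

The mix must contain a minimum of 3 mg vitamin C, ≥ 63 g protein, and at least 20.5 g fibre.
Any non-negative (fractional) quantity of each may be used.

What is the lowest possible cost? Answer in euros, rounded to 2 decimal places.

€2.87

Treat it as an LP. Let x1 = servings of whole milk, x2 = servings of salmon, x3 = servings of kidney beans, x4 = servings of whole-barley bread.
min 0.36x1 + 4.05x2 + 0.74x3 + 0.53x4 s.t.:
  2x3 ≥ 3   (vitamin C)
  8x1 + 24x2 + 16x3 + 7x4 ≥ 63   (protein)
  11.5x3 + 5.4x4 ≥ 20.5   (fibre)
  x1, x2, x3, x4 ≥ 0.
The optimal basis is {whole milk, kidney beans}; salmon, whole-barley bread drop out. Binding constraints: protein and fibre.
That vertex is x1 = 4.31, x3 = 1.783.
Objective = 0.36·4.31 + 0.74·1.783 = 2.8710.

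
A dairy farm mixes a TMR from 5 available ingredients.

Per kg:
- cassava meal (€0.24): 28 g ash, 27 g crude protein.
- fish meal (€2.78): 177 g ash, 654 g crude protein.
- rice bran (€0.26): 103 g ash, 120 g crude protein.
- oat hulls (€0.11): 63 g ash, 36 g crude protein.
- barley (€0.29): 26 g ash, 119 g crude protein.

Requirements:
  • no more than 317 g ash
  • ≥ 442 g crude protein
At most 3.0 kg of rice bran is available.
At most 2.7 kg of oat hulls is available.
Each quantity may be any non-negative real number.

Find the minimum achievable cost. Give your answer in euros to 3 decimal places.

Set it up as a linear program. Let x1 = kg of cassava meal, x2 = kg of fish meal, x3 = kg of rice bran, x4 = kg of oat hulls, x5 = kg of barley.
Minimise 0.24x1 + 2.78x2 + 0.26x3 + 0.11x4 + 0.29x5 s.t.:
  28x1 + 177x2 + 103x3 + 63x4 + 26x5 ≤ 317   (ash)
  27x1 + 654x2 + 120x3 + 36x4 + 119x5 ≥ 442   (crude protein)
  x3 ≤ 3
  x4 ≤ 2.7
  x1, x2, x3, x4, x5 ≥ 0.
The optimal basis is {rice bran, barley}; cassava meal, fish meal, oat hulls drop out. The ash and crude protein requirements are met with equality.
Optimal quantities: rice bran = 2.871 kg, barley = 0.8193 kg.
Hence cost = 0.26·2.871 + 0.29·0.8193 = €0.98406.

€0.984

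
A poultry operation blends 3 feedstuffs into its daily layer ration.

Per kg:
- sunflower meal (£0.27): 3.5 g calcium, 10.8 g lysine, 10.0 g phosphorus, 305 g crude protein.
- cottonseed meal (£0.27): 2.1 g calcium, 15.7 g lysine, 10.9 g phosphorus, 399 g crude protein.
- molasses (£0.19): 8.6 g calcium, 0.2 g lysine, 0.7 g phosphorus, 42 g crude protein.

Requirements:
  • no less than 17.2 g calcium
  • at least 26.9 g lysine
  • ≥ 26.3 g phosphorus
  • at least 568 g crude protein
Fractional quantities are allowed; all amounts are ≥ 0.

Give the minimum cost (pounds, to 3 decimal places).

£0.874

Treat it as an LP. Let x1 = kg of sunflower meal, x2 = kg of cottonseed meal, x3 = kg of molasses.
Minimise 0.27x1 + 0.27x2 + 0.19x3 with:
  3.5x1 + 2.1x2 + 8.6x3 ≥ 17.2   (calcium)
  10.8x1 + 15.7x2 + 0.2x3 ≥ 26.9   (lysine)
  10x1 + 10.9x2 + 0.7x3 ≥ 26.3   (phosphorus)
  305x1 + 399x2 + 42x3 ≥ 568   (crude protein)
  x1, x2, x3 ≥ 0.
The minimum-cost mix takes nothing from cottonseed meal — only sunflower meal, molasses. Binding constraints: calcium and phosphorus.
So sunflower meal = 2.563 kg, molasses = 0.9569 kg.
Total cost: 0.27·2.563 + 0.19·0.9569 = 0.87382.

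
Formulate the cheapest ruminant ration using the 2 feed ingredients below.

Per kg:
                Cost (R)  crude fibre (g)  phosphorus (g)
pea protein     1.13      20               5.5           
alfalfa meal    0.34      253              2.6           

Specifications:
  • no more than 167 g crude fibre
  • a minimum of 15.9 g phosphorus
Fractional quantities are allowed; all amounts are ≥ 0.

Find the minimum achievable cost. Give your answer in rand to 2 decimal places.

This is a linear program. Let x1 = kg of pea protein, x2 = kg of alfalfa meal.
Minimise 1.13x1 + 0.34x2 subject to:
  20x1 + 253x2 ≤ 167   (crude fibre)
  5.5x1 + 2.6x2 ≥ 15.9   (phosphorus)
  x1, x2 ≥ 0.
Both inputs are positive at the optimum. There the crude fibre and phosphorus constraints are tight.
Solving gives x1 = 2.679, x2 = 0.4483.
Objective = 1.13·2.679 + 0.34·0.4483 = 3.1797.

R3.18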